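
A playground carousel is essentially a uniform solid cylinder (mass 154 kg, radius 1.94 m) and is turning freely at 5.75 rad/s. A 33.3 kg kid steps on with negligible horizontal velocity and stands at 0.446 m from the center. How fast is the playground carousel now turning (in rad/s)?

ω_f ≈ 5.62 rad/s

The added mass arrives with no angular momentum about the center, and any external torque about the center is negligible, so the system's angular momentum is conserved.
I_p = ½(154)(1.94)² = 289.8 kg·m².
Added inertia Σmr² = (33.3)(0.446)² = 6.624 kg·m²; I_f = 289.8 + 6.624 = 296.4 kg·m².
ω_f = I_p ω_i / I_f = (289.8)(5.75) / 296.4 = 5.622 rad/s.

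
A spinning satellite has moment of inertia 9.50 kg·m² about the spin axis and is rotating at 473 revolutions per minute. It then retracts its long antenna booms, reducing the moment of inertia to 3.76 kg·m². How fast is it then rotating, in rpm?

ω₂ ≈ 1200 rpm

Angular momentum about the spin axis is conserved since the torque about it is zero.
ω₂ = I₁ω₁ / I₂ = (9.500)(473 rpm) / (3.760) = 1195 rpm.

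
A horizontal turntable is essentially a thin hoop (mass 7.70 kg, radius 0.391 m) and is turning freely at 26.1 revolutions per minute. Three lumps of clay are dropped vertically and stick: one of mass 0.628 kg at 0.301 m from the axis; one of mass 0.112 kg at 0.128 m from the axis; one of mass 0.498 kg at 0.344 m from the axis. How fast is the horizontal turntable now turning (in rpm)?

No external torque acts about the axis; L_before = L_after.
I_p = (7.70)(0.391)² = 1.177 kg·m².
Added inertia Σmr² = (0.628)(0.301)² + (0.112)(0.128)² + (0.498)(0.344)² = 0.1177 kg·m²; I_f = 1.177 + 0.1177 = 1.295 kg·m².
ω_f = I_p ω_i / I_f = (1.177)(26.1) / 1.295 = 23.73 rpm.

ω_f ≈ 23.7 rpm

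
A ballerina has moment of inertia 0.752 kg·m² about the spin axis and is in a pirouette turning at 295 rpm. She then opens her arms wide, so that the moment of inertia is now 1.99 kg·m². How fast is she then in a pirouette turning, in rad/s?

ω₂ ≈ 11.7 rad/s

Angular momentum about the spin axis is conserved since the torque about it is zero.
ω₂ = I₁ω₁ / I₂ = (0.7520)(295 rpm) / (1.990) = 111.5 rpm = 11.67 rad/s.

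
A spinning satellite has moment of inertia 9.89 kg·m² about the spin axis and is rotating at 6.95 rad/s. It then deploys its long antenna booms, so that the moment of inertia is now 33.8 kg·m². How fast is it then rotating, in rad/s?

With no external torque about the axis, L is conserved: I₁ω₁ = I₂ω₂.
ω₂ = I₁ω₁ / I₂ = (9.890)(6.95 rad/s) / (33.80) = 2.034 rad/s.

ω₂ ≈ 2.03 rad/s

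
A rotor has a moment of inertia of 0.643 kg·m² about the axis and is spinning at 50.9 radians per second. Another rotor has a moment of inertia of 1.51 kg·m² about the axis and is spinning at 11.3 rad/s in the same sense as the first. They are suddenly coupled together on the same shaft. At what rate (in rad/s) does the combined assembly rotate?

|ω_f| ≈ 23.1 rad/s

The coupling torques are internal; angular momentum about the shared axis is conserved.
Taking A's sense as positive: L = (0.6430)(50.9) + (1.510)(11.3) = 49.79 kg·m²·rad/s.
Combined I = 0.6430 + 1.510 = 2.153 kg·m².
ω_f = L / I = 49.79 / 2.153 = 23.13 rad/s.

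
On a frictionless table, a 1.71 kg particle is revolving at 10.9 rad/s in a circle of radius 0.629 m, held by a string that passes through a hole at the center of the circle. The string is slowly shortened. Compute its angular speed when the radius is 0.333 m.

The constraining force is radial, so m r² ω about the center is conserved.
ω₂ = ω₁ (r₁/r₂)² = (10.9)(0.629/0.333)² = 38.89 rad/s.

ω₂ ≈ 38.9 rad/s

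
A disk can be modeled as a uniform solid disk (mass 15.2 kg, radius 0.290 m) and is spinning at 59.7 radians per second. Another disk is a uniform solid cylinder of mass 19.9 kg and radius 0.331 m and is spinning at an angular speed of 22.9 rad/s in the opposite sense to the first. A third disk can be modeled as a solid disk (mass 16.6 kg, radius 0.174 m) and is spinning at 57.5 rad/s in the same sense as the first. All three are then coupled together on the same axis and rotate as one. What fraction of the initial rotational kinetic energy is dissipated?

fraction ≈ 0.895

No external torque acts about the common axis, so total angular momentum is conserved.
Moments of inertia: I_A = ½(15.2)(0.290)² = 0.6392 kg·m²; I_B = ½(19.9)(0.331)² = 1.090 kg·m²; I_C = ½(16.6)(0.174)² = 0.2513 kg·m².
Taking A's sense as positive: L = (0.6392)(59.7) − (1.090)(22.9) + (0.2513)(57.5) = 27.64 kg·m²·rad/s.
Combined I = 0.6392 + 1.090 + 0.2513 = 1.981 kg·m².
ω_f = L / I = 27.64 / 1.981 = 13.96 rad/s.
KE_i = ½ΣIω² = 1840 J; KE_f = ½(1.981)(13.96)² = 192.9 J.
Fraction dissipated = (KE_i − KE_f)/KE_i = 0.8952.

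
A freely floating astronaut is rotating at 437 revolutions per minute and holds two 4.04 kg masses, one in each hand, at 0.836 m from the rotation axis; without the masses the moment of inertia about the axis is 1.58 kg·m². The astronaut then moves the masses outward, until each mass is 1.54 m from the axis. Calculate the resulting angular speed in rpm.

With no external torque about the axis, L is conserved: I₁ω₁ = I₂ω₂.
I₁ = 1.58 + 2(4.04)(0.836)² = 7.227 kg·m²; I₂ = 1.58 + 2(4.04)(1.54)² = 20.74 kg·m².
ω₂ = I₁ω₁ / I₂ = (7.227)(437 rpm) / (20.74) = 152.3 rpm.

ω₂ ≈ 152 rpm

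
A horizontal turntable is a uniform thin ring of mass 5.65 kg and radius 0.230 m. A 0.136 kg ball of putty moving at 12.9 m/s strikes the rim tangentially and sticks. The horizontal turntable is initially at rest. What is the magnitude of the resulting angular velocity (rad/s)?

The axle reaction passes through the axle and exerts no torque about it; angular momentum about the axle is conserved through the impact.
I_p = (5.65)(0.230)² = 0.2989 kg·m². Taking the sense of the ball of putty's angular momentum as positive, L_{ball} = m v R = (0.136)(12.9)(0.230) = 0.4035 kg·m²/s.
L_i = 0 + 0.4035 = 0.4035 kg·m²/s.
After sticking, I_f = I_p + m R² = 0.2989 + (0.136)(0.230)² = 0.3061 kg·m².
ω_f = L_i / I_f = 0.4035 / 0.3061 = 1.318 rad/s.

|ω_f| ≈ 1.32 rad/s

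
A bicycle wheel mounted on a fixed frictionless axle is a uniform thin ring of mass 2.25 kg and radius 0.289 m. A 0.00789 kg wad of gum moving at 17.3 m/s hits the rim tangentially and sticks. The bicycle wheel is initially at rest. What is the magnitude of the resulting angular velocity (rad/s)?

About the axle the impulsive forces during the collision are internal, so angular momentum about that axis is conserved.
I_p = (2.25)(0.289)² = 0.1879 kg·m². Taking the sense of the wad of gum's angular momentum as positive, L_{wad} = m v R = (0.00789)(17.3)(0.289) = 0.03945 kg·m²/s.
L_i = 0 + 0.03945 = 0.03945 kg·m²/s.
After sticking, I_f = I_p + m R² = 0.1879 + (0.00789)(0.289)² = 0.1886 kg·m².
ω_f = L_i / I_f = 0.03945 / 0.1886 = 0.2092 rad/s.

|ω_f| ≈ 0.209 rad/s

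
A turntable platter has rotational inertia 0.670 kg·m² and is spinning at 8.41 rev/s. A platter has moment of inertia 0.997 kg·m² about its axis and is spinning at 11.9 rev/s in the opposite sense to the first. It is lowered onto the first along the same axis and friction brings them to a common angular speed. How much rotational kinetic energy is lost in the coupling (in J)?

No external torque acts about the common axis, so total angular momentum is conserved.
Taking A's sense as positive: L = (0.6700)(8.41) − (0.9970)(11.9) = -6.230 kg·m²·rev/s.
Combined I = 0.6700 + 0.9970 = 1.667 kg·m².
ω_f = L / I = -6.230 / 1.667 = -3.737 rev/s.
KE_i = ½ΣIω² = 3722 J; KE_f = ½(1.667)(23.48)² = 459.5 J.

ΔKE lost ≈ 3260 J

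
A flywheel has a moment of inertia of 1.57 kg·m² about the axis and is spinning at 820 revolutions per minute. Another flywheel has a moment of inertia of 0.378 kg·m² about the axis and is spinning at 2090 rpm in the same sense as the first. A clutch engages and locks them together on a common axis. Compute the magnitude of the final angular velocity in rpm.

The coupling torques are internal; angular momentum about the shared axis is conserved.
Taking A's sense as positive: L = (1.570)(820) + (0.3780)(2090) = 2077 kg·m²·rpm.
Combined I = 1.570 + 0.3780 = 1.948 kg·m².
ω_f = L / I = 2077 / 1.948 = 1066 rpm.

|ω_f| ≈ 1070 rpm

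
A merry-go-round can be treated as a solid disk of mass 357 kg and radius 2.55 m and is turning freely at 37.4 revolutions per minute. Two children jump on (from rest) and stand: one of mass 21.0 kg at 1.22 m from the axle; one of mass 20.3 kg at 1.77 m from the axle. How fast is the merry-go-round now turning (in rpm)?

ω_f ≈ 34.6 rpm

No external torque acts about the axle; L_before = L_after.
I_p = ½(357)(2.55)² = 1161 kg·m².
Added inertia Σmr² = (21.0)(1.22)² + (20.3)(1.77)² = 94.85 kg·m²; I_f = 1161 + 94.85 = 1256 kg·m².
ω_f = I_p ω_i / I_f = (1161)(37.4) / 1256 = 34.57 rpm.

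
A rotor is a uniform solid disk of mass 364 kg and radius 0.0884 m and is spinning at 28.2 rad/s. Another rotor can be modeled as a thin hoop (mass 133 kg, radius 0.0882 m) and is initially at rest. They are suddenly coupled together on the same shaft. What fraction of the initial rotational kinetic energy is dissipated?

fraction ≈ 0.421

The coupling torques are internal; angular momentum about the shared axis is conserved.
Moments of inertia: I_A = ½(364)(0.0884)² = 1.422 kg·m²; I_B = (133)(0.0882)² = 1.035 kg·m².
Taking A's sense as positive: L = (1.422)(28.2) = 40.11 kg·m²·rad/s.
Combined I = 1.422 + 1.035 = 2.457 kg·m².
ω_f = L / I = 40.11 / 2.457 = 16.32 rad/s.
KE_i = ½ΣIω² = 565.5 J; KE_f = ½(2.457)(16.32)² = 327.4 J.
Fraction dissipated = (KE_i − KE_f)/KE_i = 0.4211.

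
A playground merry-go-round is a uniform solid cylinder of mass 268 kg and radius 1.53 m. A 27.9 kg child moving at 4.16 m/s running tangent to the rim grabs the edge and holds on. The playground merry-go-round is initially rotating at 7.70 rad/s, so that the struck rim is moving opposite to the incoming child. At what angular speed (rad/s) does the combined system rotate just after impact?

|ω_f| ≈ 5.90 rad/s

The axle reaction passes through the axle and exerts no torque about it; angular momentum about the axle is conserved through the impact.
I_p = ½(268)(1.53)² = 313.7 kg·m². Taking the sense of the child's angular momentum as positive, L_{child} = m v R = (27.9)(4.16)(1.53) = 177.6 kg·m²/s.
L_i = −I_p ω_p + m v R = −(313.7)(7.70) + 177.6 = -2238 kg·m²/s.
After sticking, I_f = I_p + m R² = 313.7 + (27.9)(1.53)² = 379.0 kg·m².
ω_f = L_i / I_f = -2238 / 379.0 = -5.905 rad/s.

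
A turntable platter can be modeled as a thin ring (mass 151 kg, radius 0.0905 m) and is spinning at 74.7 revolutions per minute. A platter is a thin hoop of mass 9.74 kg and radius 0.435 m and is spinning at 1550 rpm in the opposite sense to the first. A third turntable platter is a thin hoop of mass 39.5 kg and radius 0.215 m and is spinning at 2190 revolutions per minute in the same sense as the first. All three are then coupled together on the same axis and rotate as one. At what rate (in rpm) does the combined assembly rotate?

|ω_f| ≈ 252 rpm

The coupling torques are internal; angular momentum about the shared axis is conserved.
Moments of inertia: I_A = (151)(0.0905)² = 1.237 kg·m²; I_B = (9.74)(0.435)² = 1.843 kg·m²; I_C = (39.5)(0.215)² = 1.826 kg·m².
Taking A's sense as positive: L = (1.237)(74.7) − (1.843)(1550) + (1.826)(2190) = 1234 kg·m²·rpm.
Combined I = 1.237 + 1.843 + 1.826 = 4.906 kg·m².
ω_f = L / I = 1234 / 4.906 = 251.6 rpm.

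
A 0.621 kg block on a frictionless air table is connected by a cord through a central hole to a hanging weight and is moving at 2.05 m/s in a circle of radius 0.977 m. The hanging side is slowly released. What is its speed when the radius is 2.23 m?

v₂ ≈ 0.898 m/s

The only horizontal force on the mass is along the cord (radial), so it exerts no torque about the hole and angular momentum m v r is conserved.
v₂ = v₁ r₁ / r₂ = (2.05)(0.977) / (2.23) = 0.8981 m/s.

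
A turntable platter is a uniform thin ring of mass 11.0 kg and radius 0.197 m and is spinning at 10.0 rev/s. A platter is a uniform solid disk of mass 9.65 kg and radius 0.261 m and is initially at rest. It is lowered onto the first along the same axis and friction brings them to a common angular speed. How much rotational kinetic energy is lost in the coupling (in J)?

The coupling torques are internal; angular momentum about the shared axis is conserved.
Moments of inertia: I_A = (11.0)(0.197)² = 0.4269 kg·m²; I_B = ½(9.65)(0.261)² = 0.3287 kg·m².
Taking A's sense as positive: L = (0.4269)(10.0) = 4.269 kg·m²·rev/s.
Combined I = 0.4269 + 0.3287 = 0.7556 kg·m².
ω_f = L / I = 4.269 / 0.7556 = 5.650 rev/s.
KE_i = ½ΣIω² = 842.7 J; KE_f = ½(0.7556)(35.50)² = 476.1 J.

ΔKE lost ≈ 367 J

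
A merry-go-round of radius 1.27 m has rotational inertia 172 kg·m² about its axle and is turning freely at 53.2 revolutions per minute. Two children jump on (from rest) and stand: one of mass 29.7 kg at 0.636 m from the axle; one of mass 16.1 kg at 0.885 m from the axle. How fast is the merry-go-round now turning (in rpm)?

The added mass arrives with no angular momentum about the axle, and any external torque about the axle is negligible, so the system's angular momentum is conserved.
Added inertia Σmr² = (29.7)(0.636)² + (16.1)(0.885)² = 24.62 kg·m²; I_f = 172.0 + 24.62 = 196.6 kg·m².
ω_f = I_p ω_i / I_f = (172.0)(53.2) / 196.6 = 46.54 rpm.

ω_f ≈ 46.5 rpm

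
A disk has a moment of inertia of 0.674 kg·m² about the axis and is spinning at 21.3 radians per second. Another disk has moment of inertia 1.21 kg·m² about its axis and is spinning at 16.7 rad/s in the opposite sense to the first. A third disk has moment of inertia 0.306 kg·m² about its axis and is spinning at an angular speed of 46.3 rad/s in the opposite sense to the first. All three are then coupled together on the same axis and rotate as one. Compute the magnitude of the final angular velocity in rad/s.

|ω_f| ≈ 9.14 rad/s

The coupling torques are internal; angular momentum about the shared axis is conserved.
Taking A's sense as positive: L = (0.6740)(21.3) − (1.210)(16.7) − (0.3060)(46.3) = -20.02 kg·m²·rad/s.
Combined I = 0.6740 + 1.210 + 0.3060 = 2.190 kg·m².
ω_f = L / I = -20.02 / 2.190 = -9.141 rad/s.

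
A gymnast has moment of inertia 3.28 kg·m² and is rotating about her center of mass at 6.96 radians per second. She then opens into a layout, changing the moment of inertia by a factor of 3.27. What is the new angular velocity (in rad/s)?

ω₂ ≈ 2.13 rad/s

Angular momentum about the spin axis is conserved since the torque about it is zero.
I₂ = 3.27 × 3.28 = 10.73 kg·m².
ω₂ = I₁ω₁ / I₂ = (3.280)(6.96 rad/s) / (10.73) = 2.128 rad/s.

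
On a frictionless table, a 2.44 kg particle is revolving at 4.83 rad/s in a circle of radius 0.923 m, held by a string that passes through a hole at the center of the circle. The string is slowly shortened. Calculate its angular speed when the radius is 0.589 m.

No torque about the axis ⇒ m r₁² ω₁ = m r₂² ω₂.
ω₂ = ω₁ (r₁/r₂)² = (4.83)(0.923/0.589)² = 11.86 rad/s.

ω₂ ≈ 11.9 rad/s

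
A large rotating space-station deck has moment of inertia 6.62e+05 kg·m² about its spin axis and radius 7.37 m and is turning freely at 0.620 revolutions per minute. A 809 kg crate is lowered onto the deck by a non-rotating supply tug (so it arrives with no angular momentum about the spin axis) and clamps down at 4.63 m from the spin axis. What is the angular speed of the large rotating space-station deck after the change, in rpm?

The added mass arrives with no angular momentum about the spin axis, and any external torque about the spin axis is negligible, so the system's angular momentum is conserved.
Added inertia Σmr² = (809)(4.63)² = 17340 kg·m²; I_f = 6.620e+05 + 17340 = 6.793e+05 kg·m².
ω_f = I_p ω_i / I_f = (6.620e+05)(0.620) / 6.793e+05 = 0.6042 rpm.

ω_f ≈ 0.604 rpm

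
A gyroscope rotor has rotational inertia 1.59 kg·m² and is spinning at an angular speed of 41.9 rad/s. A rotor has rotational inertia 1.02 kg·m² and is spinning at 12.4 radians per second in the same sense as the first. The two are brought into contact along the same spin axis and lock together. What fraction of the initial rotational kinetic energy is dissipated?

fraction ≈ 0.183

No external torque acts about the common axis, so total angular momentum is conserved.
Taking A's sense as positive: L = (1.590)(41.9) + (1.020)(12.4) = 79.27 kg·m²·rad/s.
Combined I = 1.590 + 1.020 = 2.610 kg·m².
ω_f = L / I = 79.27 / 2.610 = 30.37 rad/s.
KE_i = ½ΣIω² = 1474 J; KE_f = ½(2.610)(30.37)² = 1204 J.
Fraction dissipated = (KE_i − KE_f)/KE_i = 0.1834.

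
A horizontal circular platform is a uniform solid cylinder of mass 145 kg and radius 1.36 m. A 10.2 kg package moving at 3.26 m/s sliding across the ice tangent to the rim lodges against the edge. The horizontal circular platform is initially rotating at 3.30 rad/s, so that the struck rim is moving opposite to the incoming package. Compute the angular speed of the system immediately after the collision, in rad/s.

|ω_f| ≈ 2.60 rad/s

About the central axle the impulsive forces during the collision are internal, so angular momentum about that axis is conserved.
I_p = ½(145)(1.36)² = 134.1 kg·m². Taking the sense of the package's angular momentum as positive, L_{package} = m v R = (10.2)(3.26)(1.36) = 45.22 kg·m²/s.
L_i = −I_p ω_p + m v R = −(134.1)(3.30) + 45.22 = -397.3 kg·m²/s.
After sticking, I_f = I_p + m R² = 134.1 + (10.2)(1.36)² = 153.0 kg·m².
ω_f = L_i / I_f = -397.3 / 153.0 = -2.597 rad/s.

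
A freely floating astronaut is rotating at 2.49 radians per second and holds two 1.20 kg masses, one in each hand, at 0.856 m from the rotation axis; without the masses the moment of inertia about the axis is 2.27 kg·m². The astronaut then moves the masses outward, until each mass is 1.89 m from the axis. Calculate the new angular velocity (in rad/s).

No external torque acts about the spin axis, so angular momentum is conserved.
I₁ = 2.27 + 2(1.20)(0.856)² = 4.029 kg·m²; I₂ = 2.27 + 2(1.20)(1.89)² = 10.84 kg·m².
ω₂ = I₁ω₁ / I₂ = (4.029)(2.49 rad/s) / (10.84) = 0.9251 rad/s.

ω₂ ≈ 0.925 rad/s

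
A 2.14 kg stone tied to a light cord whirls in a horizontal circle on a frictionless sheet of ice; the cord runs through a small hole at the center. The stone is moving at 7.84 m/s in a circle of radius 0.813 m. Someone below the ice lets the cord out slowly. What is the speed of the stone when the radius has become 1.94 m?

Central (radial) force ⇒ zero torque about the center ⇒ m v r is constant.
v₂ = v₁ r₁ / r₂ = (7.84)(0.813) / (1.94) = 3.286 m/s.

v₂ ≈ 3.29 m/s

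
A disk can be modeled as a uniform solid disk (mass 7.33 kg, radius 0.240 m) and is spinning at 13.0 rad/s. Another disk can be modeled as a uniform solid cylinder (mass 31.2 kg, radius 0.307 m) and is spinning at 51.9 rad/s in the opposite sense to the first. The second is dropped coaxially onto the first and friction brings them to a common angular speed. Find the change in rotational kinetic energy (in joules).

No external torque acts about the common axis, so total angular momentum is conserved.
Moments of inertia: I_A = ½(7.33)(0.240)² = 0.2111 kg·m²; I_B = ½(31.2)(0.307)² = 1.470 kg·m².
Taking A's sense as positive: L = (0.2111)(13.0) − (1.470)(51.9) = -73.56 kg·m²·rad/s.
Combined I = 0.2111 + 1.470 = 1.681 kg·m².
ω_f = L / I = -73.56 / 1.681 = -43.75 rad/s.
KE_i = ½ΣIω² = 1998 J; KE_f = ½(1.681)(43.75)² = 1609 J.

ΔKE ≈ -389 J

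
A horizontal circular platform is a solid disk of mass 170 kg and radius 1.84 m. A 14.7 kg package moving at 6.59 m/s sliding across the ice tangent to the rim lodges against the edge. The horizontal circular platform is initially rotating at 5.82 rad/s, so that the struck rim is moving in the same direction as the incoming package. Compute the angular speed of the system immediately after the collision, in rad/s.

The axle reaction passes through the central axle and exerts no torque about it; angular momentum about the central axle is conserved through the impact.
I_p = ½(170)(1.84)² = 287.8 kg·m². Taking the sense of the package's angular momentum as positive, L_{package} = m v R = (14.7)(6.59)(1.84) = 178.2 kg·m²/s.
L_i = +I_p ω_p + m v R = +(287.8)(5.82) + 178.2 = 1853 kg·m²/s.
After sticking, I_f = I_p + m R² = 287.8 + (14.7)(1.84)² = 337.5 kg·m².
ω_f = L_i / I_f = 1853 / 337.5 = 5.490 rad/s.

|ω_f| ≈ 5.49 rad/s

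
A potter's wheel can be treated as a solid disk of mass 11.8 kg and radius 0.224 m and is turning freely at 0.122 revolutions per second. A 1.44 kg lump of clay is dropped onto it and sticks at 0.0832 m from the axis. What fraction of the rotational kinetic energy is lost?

fraction ≈ 0.0326

No external torque acts about the axis; L_before = L_after.
I_p = ½(11.8)(0.224)² = 0.2960 kg·m².
Added inertia Σmr² = (1.44)(0.0832)² = 0.009968 kg·m²; I_f = 0.2960 + 0.009968 = 0.3060 kg·m².
ω_f = I_p ω_i / I_f = (0.2960)(0.122) / 0.3060 = 0.1180 rev/s.
KE_i = ½(0.2960)(0.7665 rad/s)² = 0.08698 J; KE_f = ½(0.3060)(0.7416)² = 0.08414 J.
Fraction lost = 0.03257.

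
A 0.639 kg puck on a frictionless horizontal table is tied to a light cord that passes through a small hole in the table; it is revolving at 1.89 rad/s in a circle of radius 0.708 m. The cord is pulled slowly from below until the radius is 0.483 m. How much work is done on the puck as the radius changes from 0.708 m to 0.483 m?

W ≈ 0.657 J

The constraining force is radial, so m r² ω about the center is conserved.
ω₂ = ω₁ (r₁/r₂)² = (1.89)(0.708/0.483)² = 4.061 rad/s.
W = ΔKE = ½m(v₂² − v₁²) = 0.6571 J.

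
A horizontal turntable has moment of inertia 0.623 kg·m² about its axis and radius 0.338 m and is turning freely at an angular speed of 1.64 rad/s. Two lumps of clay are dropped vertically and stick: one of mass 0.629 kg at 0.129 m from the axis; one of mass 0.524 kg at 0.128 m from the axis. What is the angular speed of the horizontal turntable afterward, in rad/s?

ω_f ≈ 1.59 rad/s

No external torque acts about the axis; L_before = L_after.
Added inertia Σmr² = (0.629)(0.129)² + (0.524)(0.128)² = 0.01905 kg·m²; I_f = 0.6230 + 0.01905 = 0.6421 kg·m².
ω_f = I_p ω_i / I_f = (0.6230)(1.64) / 0.6421 = 1.591 rad/s.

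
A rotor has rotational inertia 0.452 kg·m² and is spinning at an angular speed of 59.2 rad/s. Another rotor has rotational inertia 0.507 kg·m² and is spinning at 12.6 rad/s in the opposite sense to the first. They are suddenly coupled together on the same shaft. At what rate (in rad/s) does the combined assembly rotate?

|ω_f| ≈ 21.2 rad/s

No external torque acts about the common axis, so total angular momentum is conserved.
Taking A's sense as positive: L = (0.4520)(59.2) − (0.5070)(12.6) = 20.37 kg·m²·rad/s.
Combined I = 0.4520 + 0.5070 = 0.9590 kg·m².
ω_f = L / I = 20.37 / 0.9590 = 21.24 rad/s.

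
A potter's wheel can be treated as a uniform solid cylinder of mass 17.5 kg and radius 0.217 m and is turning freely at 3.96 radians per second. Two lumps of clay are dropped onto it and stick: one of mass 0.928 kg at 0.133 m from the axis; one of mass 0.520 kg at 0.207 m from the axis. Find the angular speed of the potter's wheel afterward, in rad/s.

The added mass arrives with no angular momentum about the axis, and any external torque about the axis is negligible, so the system's angular momentum is conserved.
I_p = ½(17.5)(0.217)² = 0.4120 kg·m².
Added inertia Σmr² = (0.928)(0.133)² + (0.520)(0.207)² = 0.03870 kg·m²; I_f = 0.4120 + 0.03870 = 0.4507 kg·m².
ω_f = I_p ω_i / I_f = (0.4120)(3.96) / 0.4507 = 3.620 rad/s.

ω_f ≈ 3.62 rad/s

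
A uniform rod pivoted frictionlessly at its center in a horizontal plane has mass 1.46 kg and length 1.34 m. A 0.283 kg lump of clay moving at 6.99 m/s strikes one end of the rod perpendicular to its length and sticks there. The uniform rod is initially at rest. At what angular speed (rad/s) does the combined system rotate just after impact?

The axle reaction passes through the pivot and exerts no torque about it; angular momentum about the pivot is conserved through the impact.
I_p = (1/12)(1.46)(1.34)² = 0.2185 kg·m². Taking the sense of the lump of clay's angular momentum as positive, L_{lump} = m v R = (0.283)(6.99)(1.34/2) = 1.325 kg·m²/s.
L_i = 0 + 1.325 = 1.325 kg·m²/s.
After sticking, I_f = I_p + m R² = 0.2185 + (0.283)(1.34/2)² = 0.3455 kg·m².
ω_f = L_i / I_f = 1.325 / 0.3455 = 3.836 rad/s.

|ω_f| ≈ 3.84 rad/s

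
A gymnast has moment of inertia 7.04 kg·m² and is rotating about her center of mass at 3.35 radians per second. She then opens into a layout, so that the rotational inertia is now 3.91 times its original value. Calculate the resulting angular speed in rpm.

ω₂ ≈ 8.18 rpm

Angular momentum about the spin axis is conserved since the torque about it is zero.
I₂ = 3.91 × 7.04 = 27.53 kg·m².
ω₂ = I₁ω₁ / I₂ = (7.040)(3.35 rad/s) / (27.53) = 0.8568 rad/s = 8.182 rpm.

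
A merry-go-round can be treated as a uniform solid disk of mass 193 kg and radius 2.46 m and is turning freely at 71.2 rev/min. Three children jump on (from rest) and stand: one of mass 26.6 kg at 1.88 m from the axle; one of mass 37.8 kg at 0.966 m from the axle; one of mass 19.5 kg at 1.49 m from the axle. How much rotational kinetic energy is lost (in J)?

The added mass arrives with no angular momentum about the axle, and any external torque about the axle is negligible, so the system's angular momentum is conserved.
I_p = ½(193)(2.46)² = 584.0 kg·m².
Added inertia Σmr² = (26.6)(1.88)² + (37.8)(0.966)² + (19.5)(1.49)² = 172.6 kg·m²; I_f = 584.0 + 172.6 = 756.6 kg·m².
ω_f = I_p ω_i / I_f = (584.0)(71.2) / 756.6 = 54.96 rpm.
KE_i = ½(584.0)(7.456 rad/s)² = 16230 J; KE_f = ½(756.6)(5.755)² = 12530 J.

energy lost ≈ 3700 J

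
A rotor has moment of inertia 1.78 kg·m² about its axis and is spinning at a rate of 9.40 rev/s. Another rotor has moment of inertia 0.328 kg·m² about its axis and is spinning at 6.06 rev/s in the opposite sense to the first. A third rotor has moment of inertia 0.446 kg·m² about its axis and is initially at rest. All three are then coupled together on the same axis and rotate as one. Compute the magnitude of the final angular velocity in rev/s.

|ω_f| ≈ 5.77 rev/s

The coupling torques are internal; angular momentum about the shared axis is conserved.
Taking A's sense as positive: L = (1.780)(9.40) − (0.3280)(6.06) = 14.74 kg·m²·rev/s.
Combined I = 1.780 + 0.3280 + 0.4460 = 2.554 kg·m².
ω_f = L / I = 14.74 / 2.554 = 5.773 rev/s.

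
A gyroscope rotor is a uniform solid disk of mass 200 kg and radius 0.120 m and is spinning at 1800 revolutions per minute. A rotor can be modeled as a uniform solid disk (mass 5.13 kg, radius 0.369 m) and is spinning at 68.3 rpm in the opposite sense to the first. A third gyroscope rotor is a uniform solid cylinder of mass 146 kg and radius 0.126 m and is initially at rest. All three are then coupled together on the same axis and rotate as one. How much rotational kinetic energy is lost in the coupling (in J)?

No external torque acts about the common axis, so total angular momentum is conserved.
Moments of inertia: I_A = ½(200)(0.120)² = 1.440 kg·m²; I_B = ½(5.13)(0.369)² = 0.3493 kg·m²; I_C = ½(146)(0.126)² = 1.159 kg·m².
Taking A's sense as positive: L = (1.440)(1800) − (0.3493)(68.3) = 2568 kg·m²·rpm.
Combined I = 1.440 + 0.3493 + 1.159 = 2.948 kg·m².
ω_f = L / I = 2568 / 2.948 = 871.1 rpm.
KE_i = ½ΣIω² = 25590 J; KE_f = ½(2.948)(91.22)² = 12270 J.

ΔKE lost ≈ 13300 J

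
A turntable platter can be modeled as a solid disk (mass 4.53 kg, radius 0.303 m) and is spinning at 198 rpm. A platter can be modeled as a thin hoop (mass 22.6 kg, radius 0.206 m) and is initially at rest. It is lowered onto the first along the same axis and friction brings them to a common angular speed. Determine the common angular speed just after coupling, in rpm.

|ω_f| ≈ 35.3 rpm

The coupling torques are internal; angular momentum about the shared axis is conserved.
Moments of inertia: I_A = ½(4.53)(0.303)² = 0.2079 kg·m²; I_B = (22.6)(0.206)² = 0.9591 kg·m².
Taking A's sense as positive: L = (0.2079)(198) = 41.17 kg·m²·rpm.
Combined I = 0.2079 + 0.9591 = 1.167 kg·m².
ω_f = L / I = 41.17 / 1.167 = 35.28 rpm.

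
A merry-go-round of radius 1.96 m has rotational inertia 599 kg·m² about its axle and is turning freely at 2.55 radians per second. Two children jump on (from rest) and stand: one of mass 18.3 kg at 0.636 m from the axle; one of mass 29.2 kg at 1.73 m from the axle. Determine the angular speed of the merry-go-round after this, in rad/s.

ω_f ≈ 2.20 rad/s

The added mass arrives with no angular momentum about the axle, and any external torque about the axle is negligible, so the system's angular momentum is conserved.
Added inertia Σmr² = (18.3)(0.636)² + (29.2)(1.73)² = 94.79 kg·m²; I_f = 599.0 + 94.79 = 693.8 kg·m².
ω_f = I_p ω_i / I_f = (599.0)(2.55) / 693.8 = 2.202 rad/s.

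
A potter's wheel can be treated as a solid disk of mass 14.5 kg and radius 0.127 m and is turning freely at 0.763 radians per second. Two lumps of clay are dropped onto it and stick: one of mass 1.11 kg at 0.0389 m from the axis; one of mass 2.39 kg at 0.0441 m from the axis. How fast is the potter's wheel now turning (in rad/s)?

No external torque acts about the axis; L_before = L_after.
I_p = ½(14.5)(0.127)² = 0.1169 kg·m².
Added inertia Σmr² = (1.11)(0.0389)² + (2.39)(0.0441)² = 0.006328 kg·m²; I_f = 0.1169 + 0.006328 = 0.1233 kg·m².
ω_f = I_p ω_i / I_f = (0.1169)(0.763) / 0.1233 = 0.7238 rad/s.

ω_f ≈ 0.724 rad/s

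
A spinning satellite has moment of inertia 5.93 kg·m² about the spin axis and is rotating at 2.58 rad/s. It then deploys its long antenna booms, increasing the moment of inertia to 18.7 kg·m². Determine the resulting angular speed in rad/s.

Angular momentum about the spin axis is conserved since the torque about it is zero.
ω₂ = I₁ω₁ / I₂ = (5.930)(2.58 rad/s) / (18.70) = 0.8181 rad/s.

ω₂ ≈ 0.818 rad/s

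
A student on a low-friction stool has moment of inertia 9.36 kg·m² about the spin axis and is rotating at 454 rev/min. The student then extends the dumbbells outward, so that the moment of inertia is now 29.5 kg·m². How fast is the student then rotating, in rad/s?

With no external torque about the axis, L is conserved: I₁ω₁ = I₂ω₂.
ω₂ = I₁ω₁ / I₂ = (9.360)(454 rpm) / (29.50) = 144.0 rpm = 15.08 rad/s.

ω₂ ≈ 15.1 rad/s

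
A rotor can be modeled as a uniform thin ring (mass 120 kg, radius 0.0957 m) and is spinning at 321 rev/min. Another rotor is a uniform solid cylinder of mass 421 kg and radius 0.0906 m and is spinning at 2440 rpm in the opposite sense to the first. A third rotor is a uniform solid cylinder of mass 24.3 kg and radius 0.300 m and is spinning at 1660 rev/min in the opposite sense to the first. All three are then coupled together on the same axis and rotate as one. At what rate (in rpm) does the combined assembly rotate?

|ω_f| ≈ 1450 rpm

The coupling torques are internal; angular momentum about the shared axis is conserved.
Moments of inertia: I_A = (120)(0.0957)² = 1.099 kg·m²; I_B = ½(421)(0.0906)² = 1.728 kg·m²; I_C = ½(24.3)(0.300)² = 1.093 kg·m².
Taking A's sense as positive: L = (1.099)(321) − (1.728)(2440) − (1.093)(1660) = -5678 kg·m²·rpm.
Combined I = 1.099 + 1.728 + 1.093 = 3.920 kg·m².
ω_f = L / I = -5678 / 3.920 = -1448 rpm.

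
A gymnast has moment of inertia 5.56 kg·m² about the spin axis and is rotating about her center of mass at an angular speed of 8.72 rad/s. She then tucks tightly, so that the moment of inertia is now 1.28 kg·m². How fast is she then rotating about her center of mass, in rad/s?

Angular momentum about the spin axis is conserved since the torque about it is zero.
ω₂ = I₁ω₁ / I₂ = (5.560)(8.72 rad/s) / (1.280) = 37.88 rad/s.

ω₂ ≈ 37.9 rad/s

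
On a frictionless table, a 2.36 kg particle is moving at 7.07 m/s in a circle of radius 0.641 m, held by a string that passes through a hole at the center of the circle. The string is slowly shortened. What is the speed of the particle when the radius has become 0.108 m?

The only horizontal force on the mass is along the cord (radial), so it exerts no torque about the hole and angular momentum m v r is conserved.
v₂ = v₁ r₁ / r₂ = (7.07)(0.641) / (0.108) = 41.96 m/s.

v₂ ≈ 42.0 m/s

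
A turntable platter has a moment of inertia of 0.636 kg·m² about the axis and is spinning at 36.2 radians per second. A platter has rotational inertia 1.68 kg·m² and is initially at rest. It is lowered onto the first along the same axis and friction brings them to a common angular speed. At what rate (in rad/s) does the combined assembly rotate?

|ω_f| ≈ 9.94 rad/s

The coupling torques are internal; angular momentum about the shared axis is conserved.
Taking A's sense as positive: L = (0.6360)(36.2) = 23.02 kg·m²·rad/s.
Combined I = 0.6360 + 1.680 = 2.316 kg·m².
ω_f = L / I = 23.02 / 2.316 = 9.941 rad/s.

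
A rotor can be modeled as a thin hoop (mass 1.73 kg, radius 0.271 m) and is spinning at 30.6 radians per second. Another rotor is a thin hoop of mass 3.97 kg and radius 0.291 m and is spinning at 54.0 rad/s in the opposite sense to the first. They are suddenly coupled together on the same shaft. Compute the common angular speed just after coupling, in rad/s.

The coupling torques are internal; angular momentum about the shared axis is conserved.
Moments of inertia: I_A = (1.73)(0.271)² = 0.1271 kg·m²; I_B = (3.97)(0.291)² = 0.3362 kg·m².
Taking A's sense as positive: L = (0.1271)(30.6) − (0.3362)(54.0) = -14.27 kg·m²·rad/s.
Combined I = 0.1271 + 0.3362 = 0.4632 kg·m².
ω_f = L / I = -14.27 / 0.4632 = -30.80 rad/s.

|ω_f| ≈ 30.8 rad/s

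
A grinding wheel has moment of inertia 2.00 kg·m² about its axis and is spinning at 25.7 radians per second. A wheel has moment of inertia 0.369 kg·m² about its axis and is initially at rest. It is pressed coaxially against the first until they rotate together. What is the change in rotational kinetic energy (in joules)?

ΔKE ≈ -103 J

No external torque acts about the common axis, so total angular momentum is conserved.
Taking A's sense as positive: L = (2.000)(25.7) = 51.40 kg·m²·rad/s.
Combined I = 2.000 + 0.3690 = 2.369 kg·m².
ω_f = L / I = 51.40 / 2.369 = 21.70 rad/s.
KE_i = ½ΣIω² = 660.5 J; KE_f = ½(2.369)(21.70)² = 557.6 J.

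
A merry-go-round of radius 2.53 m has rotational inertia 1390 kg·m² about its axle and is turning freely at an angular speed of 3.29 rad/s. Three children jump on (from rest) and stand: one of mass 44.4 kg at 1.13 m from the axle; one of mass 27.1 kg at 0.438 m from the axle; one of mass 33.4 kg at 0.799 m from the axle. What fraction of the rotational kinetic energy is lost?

The added mass arrives with no angular momentum about the axle, and any external torque about the axle is negligible, so the system's angular momentum is conserved.
Added inertia Σmr² = (44.4)(1.13)² + (27.1)(0.438)² + (33.4)(0.799)² = 83.22 kg·m²; I_f = 1390 + 83.22 = 1473 kg·m².
ω_f = I_p ω_i / I_f = (1390)(3.29) / 1473 = 3.104 rad/s.
KE_i = ½(1390)(3.290 rad/s)² = 7523 J; KE_f = ½(1473)(3.104)² = 7098 J.
Fraction lost = 0.05649.

fraction ≈ 0.0565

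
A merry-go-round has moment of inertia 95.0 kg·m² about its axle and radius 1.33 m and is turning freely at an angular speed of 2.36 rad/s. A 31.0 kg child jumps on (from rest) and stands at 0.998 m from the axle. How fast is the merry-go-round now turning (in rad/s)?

No external torque acts about the axle; L_before = L_after.
Added inertia Σmr² = (31.0)(0.998)² = 30.88 kg·m²; I_f = 95.00 + 30.88 = 125.9 kg·m².
ω_f = I_p ω_i / I_f = (95.00)(2.36) / 125.9 = 1.781 rad/s.

ω_f ≈ 1.78 rad/s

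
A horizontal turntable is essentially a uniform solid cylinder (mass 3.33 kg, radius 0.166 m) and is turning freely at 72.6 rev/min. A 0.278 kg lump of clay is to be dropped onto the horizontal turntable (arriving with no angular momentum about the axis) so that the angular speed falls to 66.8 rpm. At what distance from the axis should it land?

r ≈ 0.120 m

No external torque acts about the axis; L_before = L_after.
I_p = ½(3.33)(0.166)² = 0.04588 kg·m².
I_p ω_i = (I_p + m r²) ω_f ⇒ m r² = I_p(ω_i/ω_f − 1) = 0.04588(72.6/66.8 − 1) = 0.003984 kg·m².
r = √(0.003984/0.278) = 0.1197 m.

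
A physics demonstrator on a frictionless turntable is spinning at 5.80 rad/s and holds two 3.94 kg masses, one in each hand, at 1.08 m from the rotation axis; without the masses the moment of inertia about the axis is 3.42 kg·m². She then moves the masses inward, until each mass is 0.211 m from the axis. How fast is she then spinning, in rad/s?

ω₂ ≈ 19.4 rad/s

Angular momentum about the spin axis is conserved since the torque about it is zero.
I₁ = 3.42 + 2(3.94)(1.08)² = 12.61 kg·m²; I₂ = 3.42 + 2(3.94)(0.211)² = 3.771 kg·m².
ω₂ = I₁ω₁ / I₂ = (12.61)(5.80 rad/s) / (3.771) = 19.40 rad/s.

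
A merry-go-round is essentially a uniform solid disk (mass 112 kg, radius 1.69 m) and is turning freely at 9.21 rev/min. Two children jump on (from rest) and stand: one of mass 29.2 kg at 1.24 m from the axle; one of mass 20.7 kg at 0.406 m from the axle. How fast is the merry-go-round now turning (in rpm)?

The added mass arrives with no angular momentum about the axle, and any external torque about the axle is negligible, so the system's angular momentum is conserved.
I_p = ½(112)(1.69)² = 159.9 kg·m².
Added inertia Σmr² = (29.2)(1.24)² + (20.7)(0.406)² = 48.31 kg·m²; I_f = 159.9 + 48.31 = 208.3 kg·m².
ω_f = I_p ω_i / I_f = (159.9)(9.21) / 208.3 = 7.073 rpm.

ω_f ≈ 7.07 rpm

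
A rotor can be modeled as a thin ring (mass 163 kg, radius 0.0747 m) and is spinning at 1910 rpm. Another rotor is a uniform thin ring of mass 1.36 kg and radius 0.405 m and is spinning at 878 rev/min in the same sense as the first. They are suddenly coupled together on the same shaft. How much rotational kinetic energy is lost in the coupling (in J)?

ΔKE lost ≈ 1050 J

The coupling torques are internal; angular momentum about the shared axis is conserved.
Moments of inertia: I_A = (163)(0.0747)² = 0.9096 kg·m²; I_B = (1.36)(0.405)² = 0.2231 kg·m².
Taking A's sense as positive: L = (0.9096)(1910) + (0.2231)(878) = 1933 kg·m²·rpm.
Combined I = 0.9096 + 0.2231 = 1.133 kg·m².
ω_f = L / I = 1933 / 1.133 = 1707 rpm.
KE_i = ½ΣIω² = 19140 J; KE_f = ½(1.133)(178.7)² = 18090 J.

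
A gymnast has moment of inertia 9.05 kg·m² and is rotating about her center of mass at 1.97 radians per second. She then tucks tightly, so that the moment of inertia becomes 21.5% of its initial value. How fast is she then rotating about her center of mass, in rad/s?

ω₂ ≈ 9.16 rad/s

Angular momentum about the spin axis is conserved since the torque about it is zero.
I₂ = 0.215 × 9.05 = 1.946 kg·m².
ω₂ = I₁ω₁ / I₂ = (9.050)(1.97 rad/s) / (1.946) = 9.163 rad/s.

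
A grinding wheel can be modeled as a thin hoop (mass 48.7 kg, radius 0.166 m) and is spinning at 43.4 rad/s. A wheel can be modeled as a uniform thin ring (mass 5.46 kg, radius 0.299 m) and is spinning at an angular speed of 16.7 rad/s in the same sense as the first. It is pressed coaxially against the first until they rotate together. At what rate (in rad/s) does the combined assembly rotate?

|ω_f| ≈ 36.3 rad/s

The coupling torques are internal; angular momentum about the shared axis is conserved.
Moments of inertia: I_A = (48.7)(0.166)² = 1.342 kg·m²; I_B = (5.46)(0.299)² = 0.4881 kg·m².
Taking A's sense as positive: L = (1.342)(43.4) + (0.4881)(16.7) = 66.39 kg·m²·rad/s.
Combined I = 1.342 + 0.4881 = 1.830 kg·m².
ω_f = L / I = 66.39 / 1.830 = 36.28 rad/s.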